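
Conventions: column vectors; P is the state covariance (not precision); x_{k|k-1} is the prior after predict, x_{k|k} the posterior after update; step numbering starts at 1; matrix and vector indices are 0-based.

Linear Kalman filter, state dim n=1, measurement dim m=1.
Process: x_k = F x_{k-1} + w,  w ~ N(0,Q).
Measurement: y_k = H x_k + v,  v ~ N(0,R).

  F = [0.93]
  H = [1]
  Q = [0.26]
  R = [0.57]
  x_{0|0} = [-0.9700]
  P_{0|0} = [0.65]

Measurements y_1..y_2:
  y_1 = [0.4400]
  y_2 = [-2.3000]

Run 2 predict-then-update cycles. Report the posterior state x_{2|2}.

step 1: x^-=[-0.9021]  P^-=[0.8222]  S=[1.3922]  K=[0.5906]  nu=[1.3421]  x^+=[-0.1095]  P^+=[0.3366]
step 2: x^-=[-0.1018]  P^-=[0.5511]  S=[1.1211]  K=[0.4916]  nu=[-2.1982]  x^+=[-1.1824]  P^+=[0.2802]

x_post = [-1.1824]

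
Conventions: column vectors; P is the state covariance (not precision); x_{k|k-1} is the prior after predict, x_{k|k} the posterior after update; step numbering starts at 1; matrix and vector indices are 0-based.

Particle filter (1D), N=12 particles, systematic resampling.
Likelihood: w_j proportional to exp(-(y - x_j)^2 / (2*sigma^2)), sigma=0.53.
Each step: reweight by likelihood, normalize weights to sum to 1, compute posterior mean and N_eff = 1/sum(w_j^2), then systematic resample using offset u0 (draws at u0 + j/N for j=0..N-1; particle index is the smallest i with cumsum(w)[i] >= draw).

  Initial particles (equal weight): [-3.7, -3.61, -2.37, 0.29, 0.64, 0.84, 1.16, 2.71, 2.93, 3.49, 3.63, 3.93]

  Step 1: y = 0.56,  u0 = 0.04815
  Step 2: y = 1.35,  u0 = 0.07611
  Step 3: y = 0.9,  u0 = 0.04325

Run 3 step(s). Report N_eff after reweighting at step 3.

step 1: w=[0.0000, 0.0000, 0.0000, 0.2691, 0.3029, 0.2665, 0.1614, 0.0001, 0.0000, 0.0000, 0.0000, 0.0000]  mean=0.6833  Neff=3.8280  idx=[3, 3, 3, 4, 4, 4, 4, 5, 5, 5, 6, 6]
step 2: w=[0.0233, 0.0233, 0.0233, 0.0703, 0.0703, 0.0703, 0.0703, 0.1085, 0.1085, 0.1085, 0.1617, 0.1617]  mean=0.8487  Neff=9.1751  idx=[3, 4, 5, 6, 7, 8, 9, 9, 10, 10, 11, 11]
step 3: w=[0.0801, 0.0801, 0.0801, 0.0801, 0.0898, 0.0898, 0.0898, 0.0898, 0.0801, 0.0801, 0.0801, 0.0801]  mean=0.8785  Neff=11.9642  idx=[0, 1, 2, 3, 4, 5, 6, 7, 8, 9, 10, 11]

N_eff = 11.9642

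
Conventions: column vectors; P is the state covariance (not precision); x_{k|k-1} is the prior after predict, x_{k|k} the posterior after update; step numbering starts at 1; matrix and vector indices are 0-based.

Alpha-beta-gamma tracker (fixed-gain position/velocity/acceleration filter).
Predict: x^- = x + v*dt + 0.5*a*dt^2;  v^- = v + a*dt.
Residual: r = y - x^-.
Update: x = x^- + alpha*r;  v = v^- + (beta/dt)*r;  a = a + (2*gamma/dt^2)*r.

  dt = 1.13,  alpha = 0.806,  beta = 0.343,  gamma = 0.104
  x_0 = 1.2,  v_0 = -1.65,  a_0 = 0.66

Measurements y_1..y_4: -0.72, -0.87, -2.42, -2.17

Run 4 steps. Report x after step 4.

x_post = -2.0950

step 1: x_pred=-0.2431  r=-0.4769  x^+=-0.6275  v^+=-1.0490  a^+=0.5823
step 2: x_pred=-1.4410  r=0.5710  x^+=-0.9808  v^+=-0.2176  a^+=0.6753
step 3: x_pred=-0.7955  r=-1.6245  x^+=-2.1048  v^+=0.0524  a^+=0.4107
step 4: x_pred=-1.7834  r=-0.3866  x^+=-2.0950  v^+=0.3992  a^+=0.3477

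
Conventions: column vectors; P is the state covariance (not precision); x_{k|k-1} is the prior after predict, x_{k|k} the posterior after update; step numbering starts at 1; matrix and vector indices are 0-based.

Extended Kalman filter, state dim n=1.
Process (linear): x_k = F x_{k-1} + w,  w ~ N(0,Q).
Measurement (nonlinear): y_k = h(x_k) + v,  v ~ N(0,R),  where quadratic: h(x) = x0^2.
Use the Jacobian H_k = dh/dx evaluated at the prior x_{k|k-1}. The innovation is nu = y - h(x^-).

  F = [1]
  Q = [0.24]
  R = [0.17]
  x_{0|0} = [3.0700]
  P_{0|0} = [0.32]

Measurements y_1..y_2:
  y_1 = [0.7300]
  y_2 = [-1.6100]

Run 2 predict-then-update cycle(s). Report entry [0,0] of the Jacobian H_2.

H_jac[0,0] = 3.3304

step 1: x^-=[3.0700]  P^-=[0.5600]  H_jac=[6.1400]  S=[21.2818]  K=[0.1616]  nu=[-8.6949]  x^+=[1.6652]  P^+=[0.0045]
step 2: x^-=[1.6652]  P^-=[0.2445]  H_jac=[3.3304]  S=[2.8816]  K=[0.2825]  nu=[-4.3829]  x^+=[0.4268]  P^+=[0.0144]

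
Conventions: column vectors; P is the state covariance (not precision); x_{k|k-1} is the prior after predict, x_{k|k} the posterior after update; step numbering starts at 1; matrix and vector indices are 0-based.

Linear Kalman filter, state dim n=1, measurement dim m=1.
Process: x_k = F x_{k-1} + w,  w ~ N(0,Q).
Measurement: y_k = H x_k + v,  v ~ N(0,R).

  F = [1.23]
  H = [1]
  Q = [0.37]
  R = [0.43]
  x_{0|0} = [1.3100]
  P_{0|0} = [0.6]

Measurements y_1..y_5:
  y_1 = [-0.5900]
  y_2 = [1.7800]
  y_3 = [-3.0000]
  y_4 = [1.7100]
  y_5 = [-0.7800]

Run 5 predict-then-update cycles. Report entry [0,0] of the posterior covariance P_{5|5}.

step 1: x^-=[1.6113]  P^-=[1.2777]  S=[1.7077]  K=[0.7482]  nu=[-2.2013]  x^+=[-0.0357]  P^+=[0.3217]
step 2: x^-=[-0.0439]  P^-=[0.8567]  S=[1.2867]  K=[0.6658]  nu=[1.8239]  x^+=[1.1705]  P^+=[0.2863]
step 3: x^-=[1.4397]  P^-=[0.8031]  S=[1.2331]  K=[0.6513]  nu=[-4.4397]  x^+=[-1.4519]  P^+=[0.2801]
step 4: x^-=[-1.7858]  P^-=[0.7937]  S=[1.2237]  K=[0.6486]  nu=[3.4958]  x^+=[0.4816]  P^+=[0.2789]
step 5: x^-=[0.5924]  P^-=[0.7919]  S=[1.2219]  K=[0.6481]  nu=[-1.3724]  x^+=[-0.2971]  P^+=[0.2787]

P_post[0,0] = 0.2787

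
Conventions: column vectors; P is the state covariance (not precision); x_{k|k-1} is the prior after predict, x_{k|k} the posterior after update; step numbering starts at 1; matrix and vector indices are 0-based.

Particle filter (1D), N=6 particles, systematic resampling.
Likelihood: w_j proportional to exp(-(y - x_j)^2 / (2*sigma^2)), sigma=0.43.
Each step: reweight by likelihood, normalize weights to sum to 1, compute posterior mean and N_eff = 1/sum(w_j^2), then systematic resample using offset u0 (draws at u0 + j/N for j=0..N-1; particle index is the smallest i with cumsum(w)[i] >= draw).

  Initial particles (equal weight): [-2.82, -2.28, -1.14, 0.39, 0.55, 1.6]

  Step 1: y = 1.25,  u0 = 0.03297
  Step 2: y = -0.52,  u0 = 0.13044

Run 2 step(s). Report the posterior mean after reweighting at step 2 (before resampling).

step 1: w=[0.0000, 0.0000, 0.0000, 0.1209, 0.2375, 0.6416]  mean=1.2043  Neff=2.0719  idx=[3, 4, 5, 5, 5, 5]
step 2: w=[0.7019, 0.2980, 0.0000, 0.0000, 0.0000, 0.0000]  mean=0.4378  Neff=1.7199  idx=[0, 0, 0, 0, 1, 1]

post_mean = 0.4378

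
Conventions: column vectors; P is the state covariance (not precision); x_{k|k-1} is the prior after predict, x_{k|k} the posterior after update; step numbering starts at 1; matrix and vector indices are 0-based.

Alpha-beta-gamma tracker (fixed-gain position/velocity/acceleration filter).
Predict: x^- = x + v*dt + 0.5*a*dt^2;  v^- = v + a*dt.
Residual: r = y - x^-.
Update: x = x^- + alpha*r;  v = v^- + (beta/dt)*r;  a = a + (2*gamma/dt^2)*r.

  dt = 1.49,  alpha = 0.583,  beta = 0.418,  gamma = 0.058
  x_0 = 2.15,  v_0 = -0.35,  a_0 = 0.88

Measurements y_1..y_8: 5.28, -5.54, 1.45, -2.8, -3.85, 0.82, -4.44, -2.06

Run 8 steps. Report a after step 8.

step 1: x_pred=2.6053  r=2.6747  x^+=4.1647  v^+=1.7115  a^+=1.0198
step 2: x_pred=7.8468  r=-13.3868  x^+=0.0423  v^+=-0.5245  a^+=0.3203
step 3: x_pred=-0.3837  r=1.8337  x^+=0.6853  v^+=0.4671  a^+=0.4161
step 4: x_pred=1.8432  r=-4.6432  x^+=-0.8638  v^+=-0.2155  a^+=0.1735
step 5: x_pred=-0.9923  r=-2.8577  x^+=-2.6583  v^+=-0.7587  a^+=0.0242
step 6: x_pred=-3.7619  r=4.5819  x^+=-1.0907  v^+=0.5627  a^+=0.2636
step 7: x_pred=0.0404  r=-4.4804  x^+=-2.5717  v^+=-0.3014  a^+=0.0295
step 8: x_pred=-2.9881  r=0.9281  x^+=-2.4470  v^+=0.0028  a^+=0.0780

a_post = 0.0780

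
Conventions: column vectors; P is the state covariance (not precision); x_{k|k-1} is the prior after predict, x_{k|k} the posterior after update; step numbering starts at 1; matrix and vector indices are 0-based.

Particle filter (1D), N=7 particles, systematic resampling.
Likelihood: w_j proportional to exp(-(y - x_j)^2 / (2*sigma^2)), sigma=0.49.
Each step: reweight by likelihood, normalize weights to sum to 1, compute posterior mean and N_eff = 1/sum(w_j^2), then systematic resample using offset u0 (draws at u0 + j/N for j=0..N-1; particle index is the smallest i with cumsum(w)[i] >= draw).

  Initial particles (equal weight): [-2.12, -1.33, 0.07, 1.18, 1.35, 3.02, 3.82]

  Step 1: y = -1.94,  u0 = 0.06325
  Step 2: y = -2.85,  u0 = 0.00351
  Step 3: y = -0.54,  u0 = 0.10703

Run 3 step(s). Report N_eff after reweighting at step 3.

step 1: w=[0.6697, 0.3301, 0.0002, 0.0000, 0.0000, 0.0000, 0.0000]  mean=-1.8589  Neff=1.7937  idx=[0, 0, 0, 0, 0, 1, 1]
step 2: w=[0.1980, 0.1980, 0.1980, 0.1980, 0.1980, 0.0049, 0.0049]  mean=-2.1123  Neff=5.0980  idx=[0, 0, 1, 2, 2, 3, 4]
step 3: w=[0.1429, 0.1429, 0.1429, 0.1429, 0.1429, 0.1429, 0.1429]  mean=-2.1200  Neff=7.0000  idx=[0, 1, 2, 3, 4, 5, 6]

N_eff = 7.0000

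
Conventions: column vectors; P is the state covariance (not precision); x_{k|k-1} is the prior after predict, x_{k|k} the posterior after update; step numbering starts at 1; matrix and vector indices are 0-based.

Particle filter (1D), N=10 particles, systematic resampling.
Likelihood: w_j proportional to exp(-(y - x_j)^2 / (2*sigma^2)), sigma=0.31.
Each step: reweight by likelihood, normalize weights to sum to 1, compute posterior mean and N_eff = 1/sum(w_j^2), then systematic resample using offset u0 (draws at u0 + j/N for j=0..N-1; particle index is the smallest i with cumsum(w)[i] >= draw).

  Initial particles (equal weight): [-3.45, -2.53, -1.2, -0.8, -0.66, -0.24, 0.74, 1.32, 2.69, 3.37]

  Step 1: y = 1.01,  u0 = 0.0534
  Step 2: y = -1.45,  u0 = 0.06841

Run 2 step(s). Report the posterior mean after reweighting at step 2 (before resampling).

post_mean = 0.7400

step 1: w=[0.0000, 0.0000, 0.0000, 0.0000, 0.0000, 0.0002, 0.5300, 0.4698, 0.0000, 0.0000]  mean=1.0122  Neff=1.9937  idx=[6, 6, 6, 6, 6, 7, 7, 7, 7, 7]
step 2: w=[0.2000, 0.2000, 0.2000, 0.2000, 0.2000, 0.0000, 0.0000, 0.0000, 0.0000, 0.0000]  mean=0.7400  Neff=5.0000  idx=[0, 0, 1, 1, 2, 2, 3, 3, 4, 4]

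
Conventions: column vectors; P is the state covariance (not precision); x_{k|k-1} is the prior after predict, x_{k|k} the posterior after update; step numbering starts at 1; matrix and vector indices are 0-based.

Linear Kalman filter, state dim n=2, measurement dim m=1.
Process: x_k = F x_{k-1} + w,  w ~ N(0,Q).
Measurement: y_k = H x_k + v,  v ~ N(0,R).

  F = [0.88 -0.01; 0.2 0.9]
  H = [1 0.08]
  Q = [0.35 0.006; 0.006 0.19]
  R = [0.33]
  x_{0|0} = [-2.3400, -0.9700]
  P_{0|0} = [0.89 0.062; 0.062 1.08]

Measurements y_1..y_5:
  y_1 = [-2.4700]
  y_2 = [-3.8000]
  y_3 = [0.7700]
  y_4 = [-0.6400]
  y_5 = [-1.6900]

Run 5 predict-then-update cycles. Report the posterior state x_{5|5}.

step 1: x^-=[-2.0495, -1.3410]  P^-=[1.0382 0.2019; 0.2019 1.1227]  S=[1.4077]  K=[0.7490; 0.2072]  nu=[-0.3132]  x^+=[-2.2841, -1.4059]  P^+=[0.2485 -0.0166; -0.0166 1.0623]
step 2: x^-=[-1.9960, -1.7221]  P^-=[0.5428 0.0271; 0.0271 1.0544]  S=[0.8839]  K=[0.6166; 0.1260]  nu=[-1.6663]  x^+=[-3.0233, -1.9322]  P^+=[0.2068 -0.0416; -0.0416 1.0404]
step 3: x^-=[-2.6412, -2.3436]  P^-=[0.5110 0.0001; 0.0001 1.0260]  S=[0.8476]  K=[0.6029; 0.0970]  nu=[3.5987]  x^+=[-0.4716, -1.9945]  P^+=[0.2029 -0.0494; -0.0494 1.0180]
step 4: x^-=[-0.3950, -1.8894]  P^-=[0.5081 -0.0065; -0.0065 1.0049]  S=[0.8435]  K=[0.6018; 0.0876]  nu=[-0.0938]  x^+=[-0.4515, -1.8976]  P^+=[0.2027 -0.0510; -0.0510 0.9984]
step 5: x^-=[-0.3783, -1.7981]  P^-=[0.5079 -0.0076; -0.0076 0.9885]  S=[0.8430]  K=[0.6018; 0.0848]  nu=[-1.1678]  x^+=[-1.0811, -1.8972]  P^+=[0.2026 -0.0506; -0.0506 0.9824]

x_post = [-1.0811, -1.8972]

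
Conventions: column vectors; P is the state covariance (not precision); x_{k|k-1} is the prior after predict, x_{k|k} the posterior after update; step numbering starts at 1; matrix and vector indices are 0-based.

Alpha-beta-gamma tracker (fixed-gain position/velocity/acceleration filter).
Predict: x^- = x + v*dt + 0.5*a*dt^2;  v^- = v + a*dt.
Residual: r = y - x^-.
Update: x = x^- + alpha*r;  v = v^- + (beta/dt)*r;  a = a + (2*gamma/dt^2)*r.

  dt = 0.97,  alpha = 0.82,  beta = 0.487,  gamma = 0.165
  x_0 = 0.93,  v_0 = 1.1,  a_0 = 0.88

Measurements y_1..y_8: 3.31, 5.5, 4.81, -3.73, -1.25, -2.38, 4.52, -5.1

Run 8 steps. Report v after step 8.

step 1: x_pred=2.4110  r=0.8990  x^+=3.1482  v^+=2.4050  a^+=1.1953
step 2: x_pred=6.0433  r=-0.5433  x^+=5.5978  v^+=3.2916  a^+=1.0047
step 3: x_pred=9.2634  r=-4.4534  x^+=5.6116  v^+=2.0304  a^+=-0.5572
step 4: x_pred=7.3189  r=-11.0489  x^+=-1.7412  v^+=-4.0573  a^+=-4.4323
step 5: x_pred=-7.7620  r=6.5120  x^+=-2.4222  v^+=-5.0873  a^+=-2.1484
step 6: x_pred=-8.3675  r=5.9875  x^+=-3.4578  v^+=-4.1651  a^+=-0.0484
step 7: x_pred=-7.5207  r=12.0407  x^+=2.3527  v^+=1.8331  a^+=4.1746
step 8: x_pred=6.0947  r=-11.1947  x^+=-3.0849  v^+=0.2620  a^+=0.2483

v_post = 0.2620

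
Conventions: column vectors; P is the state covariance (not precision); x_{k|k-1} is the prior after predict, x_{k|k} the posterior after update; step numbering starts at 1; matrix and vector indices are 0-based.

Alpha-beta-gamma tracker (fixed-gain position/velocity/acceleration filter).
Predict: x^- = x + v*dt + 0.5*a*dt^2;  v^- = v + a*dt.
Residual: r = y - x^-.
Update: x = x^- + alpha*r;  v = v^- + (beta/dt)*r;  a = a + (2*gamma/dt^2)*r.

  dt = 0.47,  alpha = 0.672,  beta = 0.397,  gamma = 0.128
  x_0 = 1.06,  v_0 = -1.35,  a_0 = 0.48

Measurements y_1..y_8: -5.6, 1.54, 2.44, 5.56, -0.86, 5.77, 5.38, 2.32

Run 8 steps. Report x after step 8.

step 1: x_pred=0.4785  r=-6.0785  x^+=-3.6062  v^+=-6.2588  a^+=-6.5644
step 2: x_pred=-7.2729  r=8.8129  x^+=-1.3506  v^+=-1.9000  a^+=3.6489
step 3: x_pred=-1.8406  r=4.2806  x^+=1.0360  v^+=3.4308  a^+=8.6097
step 4: x_pred=3.5994  r=1.9606  x^+=4.9169  v^+=9.1334  a^+=10.8818
step 5: x_pred=10.4115  r=-11.2715  x^+=2.8371  v^+=4.7270  a^+=-2.1807
step 6: x_pred=4.8179  r=0.9521  x^+=5.4577  v^+=4.5063  a^+=-1.0773
step 7: x_pred=7.4567  r=-2.0767  x^+=6.0612  v^+=2.2459  a^+=-3.4840
step 8: x_pred=6.7319  r=-4.4119  x^+=3.7671  v^+=-3.1183  a^+=-8.5969

x_post = 3.7671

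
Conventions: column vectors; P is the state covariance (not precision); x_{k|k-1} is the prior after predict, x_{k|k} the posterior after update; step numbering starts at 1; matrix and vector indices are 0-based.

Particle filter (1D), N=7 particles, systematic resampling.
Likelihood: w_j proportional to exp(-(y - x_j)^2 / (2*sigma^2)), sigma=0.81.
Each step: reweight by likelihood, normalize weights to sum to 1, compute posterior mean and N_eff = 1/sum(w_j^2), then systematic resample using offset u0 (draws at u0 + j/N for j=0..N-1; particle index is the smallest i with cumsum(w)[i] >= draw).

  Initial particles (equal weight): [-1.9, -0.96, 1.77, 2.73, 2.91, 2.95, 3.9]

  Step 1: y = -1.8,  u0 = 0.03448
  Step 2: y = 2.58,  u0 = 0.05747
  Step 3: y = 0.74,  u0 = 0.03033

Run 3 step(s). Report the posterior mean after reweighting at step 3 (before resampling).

post_mean = -0.9600

step 1: w=[0.6295, 0.3705, 0.0000, 0.0000, 0.0000, 0.0000, 0.0000]  mean=-1.5516  Neff=1.8744  idx=[0, 0, 0, 0, 0, 1, 1]
step 2: w=[0.0016, 0.0016, 0.0016, 0.0016, 0.0016, 0.4960, 0.4960]  mean=-0.9675  Neff=2.0321  idx=[5, 5, 5, 5, 6, 6, 6]
step 3: w=[0.1429, 0.1429, 0.1429, 0.1429, 0.1429, 0.1429, 0.1429]  mean=-0.9600  Neff=7.0000  idx=[0, 1, 2, 3, 4, 5, 6]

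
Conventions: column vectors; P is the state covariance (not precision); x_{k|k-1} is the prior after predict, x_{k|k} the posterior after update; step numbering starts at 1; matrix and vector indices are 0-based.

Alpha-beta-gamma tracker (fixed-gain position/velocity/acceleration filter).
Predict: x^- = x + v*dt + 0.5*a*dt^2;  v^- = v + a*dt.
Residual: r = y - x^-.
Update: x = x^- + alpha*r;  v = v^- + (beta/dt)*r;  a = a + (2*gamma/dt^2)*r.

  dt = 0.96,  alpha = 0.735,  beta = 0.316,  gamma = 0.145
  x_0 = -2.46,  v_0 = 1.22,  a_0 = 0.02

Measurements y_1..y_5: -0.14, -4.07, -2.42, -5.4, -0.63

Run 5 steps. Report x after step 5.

step 1: x_pred=-1.2796  r=1.1396  x^+=-0.4420  v^+=1.6143  a^+=0.3786
step 2: x_pred=1.2822  r=-5.3522  x^+=-2.6517  v^+=0.2160  a^+=-1.3056
step 3: x_pred=-3.0459  r=0.6259  x^+=-2.5859  v^+=-0.8313  a^+=-1.1086
step 4: x_pred=-3.8948  r=-1.5052  x^+=-5.0011  v^+=-2.3911  a^+=-1.5823
step 5: x_pred=-8.0257  r=7.3957  x^+=-2.5899  v^+=-1.4756  a^+=0.7449

x_post = -2.5899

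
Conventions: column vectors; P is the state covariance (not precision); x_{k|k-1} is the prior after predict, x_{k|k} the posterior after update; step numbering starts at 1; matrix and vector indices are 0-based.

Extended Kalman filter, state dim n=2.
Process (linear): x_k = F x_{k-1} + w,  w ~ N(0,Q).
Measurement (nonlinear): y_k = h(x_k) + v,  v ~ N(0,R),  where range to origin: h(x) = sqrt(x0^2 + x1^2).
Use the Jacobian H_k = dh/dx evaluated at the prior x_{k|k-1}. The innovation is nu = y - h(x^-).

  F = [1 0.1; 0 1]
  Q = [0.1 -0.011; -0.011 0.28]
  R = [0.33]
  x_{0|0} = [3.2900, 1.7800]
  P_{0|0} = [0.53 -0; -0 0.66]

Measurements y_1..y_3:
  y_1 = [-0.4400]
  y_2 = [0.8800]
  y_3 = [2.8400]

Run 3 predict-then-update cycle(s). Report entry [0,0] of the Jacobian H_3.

step 1: x^-=[3.4680, 1.7800]  P^-=[0.6366 0.0550; 0.0550 0.9400]  H_jac=[0.8897 0.4566]  S=[1.0745]  K=[0.5504; 0.4450]  nu=[-4.3381]  x^+=[1.0801, -0.1504]  P^+=[0.3110 -0.2082; -0.2082 0.7272]
step 2: x^-=[1.0651, -0.1504]  P^-=[0.3767 -0.1465; -0.1465 1.0072]  H_jac=[0.9902 -0.1398]  S=[0.7596]  K=[0.5180; -0.3764]  nu=[-0.1957]  x^+=[0.9637, -0.0768]  P^+=[0.1729 0.0016; 0.0016 0.8996]
step 3: x^-=[0.9561, -0.0768]  P^-=[0.2822 0.0806; 0.0806 1.1796]  H_jac=[0.9968 -0.0800]  S=[0.6051]  K=[0.4542; -0.0233]  nu=[1.8809]  x^+=[1.8104, -0.1206]  P^+=[0.1574 0.0870; 0.0870 1.1793]

H_jac[0,0] = 0.9968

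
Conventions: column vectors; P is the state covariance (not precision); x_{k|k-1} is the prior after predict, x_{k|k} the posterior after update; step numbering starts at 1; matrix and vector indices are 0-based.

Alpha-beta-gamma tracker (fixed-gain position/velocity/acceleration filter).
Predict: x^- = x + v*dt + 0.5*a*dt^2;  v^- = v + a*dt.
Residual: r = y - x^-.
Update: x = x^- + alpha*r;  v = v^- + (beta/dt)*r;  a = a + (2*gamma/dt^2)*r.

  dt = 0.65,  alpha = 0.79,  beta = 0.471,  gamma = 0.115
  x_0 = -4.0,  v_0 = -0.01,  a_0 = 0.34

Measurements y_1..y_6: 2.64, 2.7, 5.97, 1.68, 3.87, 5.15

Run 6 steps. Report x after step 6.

step 1: x_pred=-3.9347  r=6.5747  x^+=1.2593  v^+=4.9751  a^+=3.9191
step 2: x_pred=5.3211  r=-2.6211  x^+=3.2504  v^+=5.6233  a^+=2.4923
step 3: x_pred=7.4320  r=-1.4620  x^+=6.2770  v^+=6.1838  a^+=1.6964
step 4: x_pred=10.6549  r=-8.9749  x^+=3.5647  v^+=0.7831  a^+=-3.1894
step 5: x_pred=3.4000  r=0.4700  x^+=3.7713  v^+=-0.9494  a^+=-2.9335
step 6: x_pred=2.5345  r=2.6155  x^+=4.6007  v^+=-0.9609  a^+=-1.5097

x_post = 4.6007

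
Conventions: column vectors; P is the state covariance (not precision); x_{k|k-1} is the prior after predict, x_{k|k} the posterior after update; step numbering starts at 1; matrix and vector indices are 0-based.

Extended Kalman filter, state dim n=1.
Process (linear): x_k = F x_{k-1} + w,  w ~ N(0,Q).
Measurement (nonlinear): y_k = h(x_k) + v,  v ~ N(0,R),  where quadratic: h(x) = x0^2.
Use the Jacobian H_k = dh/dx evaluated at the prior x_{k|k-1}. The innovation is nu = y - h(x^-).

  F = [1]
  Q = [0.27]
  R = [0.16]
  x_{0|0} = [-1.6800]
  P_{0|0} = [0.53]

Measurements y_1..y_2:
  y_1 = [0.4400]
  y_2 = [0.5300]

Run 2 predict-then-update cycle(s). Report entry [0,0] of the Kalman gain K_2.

step 1: x^-=[-1.6800]  P^-=[0.8000]  H_jac=[-3.3600]  S=[9.1917]  K=[-0.2924]  nu=[-2.3824]  x^+=[-0.9833]  P^+=[0.0139]
step 2: x^-=[-0.9833]  P^-=[0.2839]  H_jac=[-1.9666]  S=[1.2581]  K=[-0.4438]  nu=[-0.4369]  x^+=[-0.7894]  P^+=[0.0361]

K[0,0] = -0.4438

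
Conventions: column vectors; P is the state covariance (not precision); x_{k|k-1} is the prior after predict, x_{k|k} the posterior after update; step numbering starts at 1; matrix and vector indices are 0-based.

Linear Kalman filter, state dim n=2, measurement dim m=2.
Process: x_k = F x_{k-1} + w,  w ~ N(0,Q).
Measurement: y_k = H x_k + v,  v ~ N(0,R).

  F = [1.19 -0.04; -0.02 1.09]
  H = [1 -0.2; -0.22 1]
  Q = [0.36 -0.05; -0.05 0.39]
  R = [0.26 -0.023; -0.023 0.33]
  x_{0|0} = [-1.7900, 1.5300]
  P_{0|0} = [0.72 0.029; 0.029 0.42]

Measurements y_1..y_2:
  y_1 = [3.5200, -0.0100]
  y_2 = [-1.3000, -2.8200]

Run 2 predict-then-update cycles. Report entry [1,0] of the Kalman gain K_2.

K[1,0] = 0.0798

step 1: x^-=[-2.1913, 1.7035]  P^-=[1.3775 -0.0478; -0.0478 0.8880]  S=[1.6921 -0.5536; -0.5536 1.3057]  K=[0.8496 0.0915; 0.1067 0.7334]  nu=[6.0520, -2.1956]  x^+=[2.7498, 0.7391]  P^+=[0.2311 0.0615; 0.0615 0.2531]
step 2: x^-=[3.2427, 0.7506]  P^-=[0.6818 0.0133; 0.0133 0.6881]  S=[0.9640 -0.2968; -0.2968 1.0453]  K=[0.7278 0.0758; 0.0798 0.6782]  nu=[-4.3926, -2.8572]  x^+=[-0.1711, -1.5375]  P^+=[0.1979 0.0518; 0.0518 0.2334]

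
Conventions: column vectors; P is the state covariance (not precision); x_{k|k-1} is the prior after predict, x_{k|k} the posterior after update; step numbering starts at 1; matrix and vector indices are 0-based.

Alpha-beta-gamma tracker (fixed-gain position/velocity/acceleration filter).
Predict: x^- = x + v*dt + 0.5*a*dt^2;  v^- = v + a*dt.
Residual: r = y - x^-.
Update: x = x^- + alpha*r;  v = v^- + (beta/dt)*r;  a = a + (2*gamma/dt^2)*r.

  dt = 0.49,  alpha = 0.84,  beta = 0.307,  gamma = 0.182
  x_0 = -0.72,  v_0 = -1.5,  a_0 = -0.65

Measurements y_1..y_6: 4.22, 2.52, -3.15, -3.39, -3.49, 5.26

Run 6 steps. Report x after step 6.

x_post = 3.0978

step 1: x_pred=-1.5330  r=5.7530  x^+=3.2995  v^+=1.7860  a^+=8.0718
step 2: x_pred=5.1437  r=-2.6237  x^+=2.9398  v^+=4.0973  a^+=4.0943
step 3: x_pred=5.4390  r=-8.5890  x^+=-1.7758  v^+=0.7223  a^+=-8.9270
step 4: x_pred=-2.4935  r=-0.8965  x^+=-3.2466  v^+=-4.2136  a^+=-10.2860
step 5: x_pred=-6.5461  r=3.0561  x^+=-3.9790  v^+=-7.3390  a^+=-5.6529
step 6: x_pred=-8.2537  r=13.5137  x^+=3.0978  v^+=-1.6422  a^+=14.8344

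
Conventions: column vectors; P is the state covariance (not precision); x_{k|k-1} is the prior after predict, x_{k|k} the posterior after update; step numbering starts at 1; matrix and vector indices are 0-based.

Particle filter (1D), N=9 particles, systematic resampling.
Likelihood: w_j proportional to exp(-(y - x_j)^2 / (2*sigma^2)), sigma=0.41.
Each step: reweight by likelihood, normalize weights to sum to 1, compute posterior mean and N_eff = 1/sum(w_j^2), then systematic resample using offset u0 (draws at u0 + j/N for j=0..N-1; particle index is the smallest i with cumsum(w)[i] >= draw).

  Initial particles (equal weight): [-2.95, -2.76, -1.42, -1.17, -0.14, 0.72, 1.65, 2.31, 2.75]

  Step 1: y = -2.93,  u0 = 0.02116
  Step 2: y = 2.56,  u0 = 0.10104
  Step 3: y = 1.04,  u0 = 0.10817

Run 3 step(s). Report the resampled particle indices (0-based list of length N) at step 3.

resampled_idx = [0, 1, 2, 3, 4, 5, 6, 7, 8]

step 1: w=[0.5208, 0.4785, 0.0006, 0.0001, 0.0000, 0.0000, 0.0000, 0.0000, 0.0000]  mean=-2.8581  Neff=1.9990  idx=[0, 0, 0, 0, 0, 1, 1, 1, 1]
step 2: w=[0.0005, 0.0005, 0.0005, 0.0005, 0.0005, 0.2493, 0.2493, 0.2493, 0.2493]  mean=-2.7605  Neff=4.0220  idx=[5, 5, 6, 6, 7, 7, 8, 8, 8]
step 3: w=[0.1111, 0.1111, 0.1111, 0.1111, 0.1111, 0.1111, 0.1111, 0.1111, 0.1111]  mean=-2.7600  Neff=9.0000  idx=[0, 1, 2, 3, 4, 5, 6, 7, 8]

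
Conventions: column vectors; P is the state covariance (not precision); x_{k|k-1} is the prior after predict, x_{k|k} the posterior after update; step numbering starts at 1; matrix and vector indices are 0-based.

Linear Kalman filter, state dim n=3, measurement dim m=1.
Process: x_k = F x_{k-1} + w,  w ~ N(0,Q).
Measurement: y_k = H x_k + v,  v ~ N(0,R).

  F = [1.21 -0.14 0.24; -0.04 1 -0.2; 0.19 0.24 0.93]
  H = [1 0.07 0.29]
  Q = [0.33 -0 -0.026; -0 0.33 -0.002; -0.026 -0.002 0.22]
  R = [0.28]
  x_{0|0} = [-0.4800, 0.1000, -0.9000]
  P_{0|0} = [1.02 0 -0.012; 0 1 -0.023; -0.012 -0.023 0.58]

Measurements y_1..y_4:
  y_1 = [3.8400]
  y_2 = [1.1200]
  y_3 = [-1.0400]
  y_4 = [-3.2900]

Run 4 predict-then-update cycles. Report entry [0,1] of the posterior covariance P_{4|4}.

step 1: x^-=[-0.8108, 0.2992, -0.9042]  P^-=[1.8710 -0.2204 0.2920; -0.2204 1.3638 0.1030; 0.2920 0.1030 0.8016]  S=[2.3677]  K=[0.8194; -0.0401; 0.2245]  nu=[4.8921]  x^+=[3.1980, 0.1029, 0.1942]  P^+=[0.2811 -0.1425 -0.1437; -0.1425 1.3600 0.1243; -0.1437 0.1243 0.6822]
step 2: x^-=[3.9017, -0.0639, 0.8129]  P^-=[0.7640 -0.3405 -0.0696; -0.3405 1.6771 0.2901; -0.0696 0.2901 0.8902]  S=[1.0508]  K=[0.6851; -0.1322; 0.1987]  nu=[-3.0130]  x^+=[1.8374, 0.3346, 0.2141]  P^+=[0.2707 -0.2453 -0.2127; -0.2453 1.6588 0.3177; -0.2127 0.3177 0.8487]
step 3: x^-=[2.2278, 0.2183, 0.6285]  P^-=[0.7459 -0.4456 -0.1669; -0.4456 1.9123 0.4882; -0.1669 0.4882 1.1037]  S=[0.9888]  K=[0.6739; -0.1721; 0.1895]  nu=[-3.4653]  x^+=[-0.1076, 0.8145, -0.0280]  P^+=[0.2969 -0.3309 -0.2932; -0.3309 1.8830 0.5204; -0.2932 0.5204 1.0682]
step 4: x^-=[-0.2509, 0.8244, 0.1490]  P^-=[0.7700 -0.5183 -0.2509; -0.5183 2.0698 0.6703; -0.2509 0.6703 1.3616]  S=[0.9837]  K=[0.6718; -0.1820; 0.1940]  nu=[-3.1400]  x^+=[-2.3605, 1.3958, -0.4602]  P^+=[0.3259 -0.3980 -0.3792; -0.3980 2.0372 0.7051; -0.3792 0.7051 1.3246]

P_post[0,1] = -0.3980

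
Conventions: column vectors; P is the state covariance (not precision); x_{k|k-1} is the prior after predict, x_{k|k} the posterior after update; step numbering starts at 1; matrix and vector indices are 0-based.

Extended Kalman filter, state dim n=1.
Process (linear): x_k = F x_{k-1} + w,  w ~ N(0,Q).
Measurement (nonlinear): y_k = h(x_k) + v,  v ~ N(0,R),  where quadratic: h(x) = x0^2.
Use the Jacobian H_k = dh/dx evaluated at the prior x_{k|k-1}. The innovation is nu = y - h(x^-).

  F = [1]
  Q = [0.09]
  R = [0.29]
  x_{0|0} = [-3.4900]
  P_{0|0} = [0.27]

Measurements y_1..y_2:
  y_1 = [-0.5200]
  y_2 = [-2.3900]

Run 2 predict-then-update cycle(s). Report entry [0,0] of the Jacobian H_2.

step 1: x^-=[-3.4900]  P^-=[0.3600]  H_jac=[-6.9800]  S=[17.8293]  K=[-0.1409]  nu=[-12.7001]  x^+=[-1.7001]  P^+=[0.0059]
step 2: x^-=[-1.7001]  P^-=[0.0959]  H_jac=[-3.4002]  S=[1.3982]  K=[-0.2331]  nu=[-5.2803]  x^+=[-0.4692]  P^+=[0.0199]

H_jac[0,0] = -3.4002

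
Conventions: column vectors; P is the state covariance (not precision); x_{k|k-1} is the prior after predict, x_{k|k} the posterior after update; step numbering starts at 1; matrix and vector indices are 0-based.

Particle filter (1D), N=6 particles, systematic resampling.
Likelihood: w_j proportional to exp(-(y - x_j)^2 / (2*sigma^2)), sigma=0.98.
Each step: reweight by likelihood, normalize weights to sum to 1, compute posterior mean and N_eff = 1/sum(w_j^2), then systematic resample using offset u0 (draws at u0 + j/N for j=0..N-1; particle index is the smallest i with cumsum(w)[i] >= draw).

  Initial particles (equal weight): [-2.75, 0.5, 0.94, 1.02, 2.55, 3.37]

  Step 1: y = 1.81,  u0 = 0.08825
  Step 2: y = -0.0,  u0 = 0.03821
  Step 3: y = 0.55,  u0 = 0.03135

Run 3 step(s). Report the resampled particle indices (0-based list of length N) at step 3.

step 1: w=[0.0000, 0.1441, 0.2375, 0.2544, 0.2648, 0.0992]  mean=1.5643  Neff=4.5076  idx=[1, 2, 3, 3, 4, 5]
step 2: w=[0.3240, 0.2330, 0.2147, 0.2147, 0.0125, 0.0010]  mean=0.8543  Neff=3.9735  idx=[0, 0, 1, 1, 2, 3]
step 3: w=[0.1775, 0.1775, 0.1642, 0.1642, 0.1584, 0.1584]  mean=0.8092  Neff=5.9863  idx=[0, 1, 2, 3, 4, 5]

resampled_idx = [0, 1, 2, 3, 4, 5]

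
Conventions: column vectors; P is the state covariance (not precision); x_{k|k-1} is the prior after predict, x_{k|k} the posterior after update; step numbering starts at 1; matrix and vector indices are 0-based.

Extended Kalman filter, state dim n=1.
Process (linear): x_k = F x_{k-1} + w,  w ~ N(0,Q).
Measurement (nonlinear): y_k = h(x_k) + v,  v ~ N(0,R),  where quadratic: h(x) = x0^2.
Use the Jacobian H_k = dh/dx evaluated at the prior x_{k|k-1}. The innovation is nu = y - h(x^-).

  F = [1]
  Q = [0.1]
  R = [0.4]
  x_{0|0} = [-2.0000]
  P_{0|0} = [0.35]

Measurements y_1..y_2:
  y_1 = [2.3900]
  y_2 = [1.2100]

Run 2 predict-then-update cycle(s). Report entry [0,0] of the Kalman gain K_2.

step 1: x^-=[-2.0000]  P^-=[0.4500]  H_jac=[-4.0000]  S=[7.6000]  K=[-0.2368]  nu=[-1.6100]  x^+=[-1.6187]  P^+=[0.0237]
step 2: x^-=[-1.6187]  P^-=[0.1237]  H_jac=[-3.2374]  S=[1.6963]  K=[-0.2361]  nu=[-1.4101]  x^+=[-1.2858]  P^+=[0.0292]

K[0,0] = -0.2361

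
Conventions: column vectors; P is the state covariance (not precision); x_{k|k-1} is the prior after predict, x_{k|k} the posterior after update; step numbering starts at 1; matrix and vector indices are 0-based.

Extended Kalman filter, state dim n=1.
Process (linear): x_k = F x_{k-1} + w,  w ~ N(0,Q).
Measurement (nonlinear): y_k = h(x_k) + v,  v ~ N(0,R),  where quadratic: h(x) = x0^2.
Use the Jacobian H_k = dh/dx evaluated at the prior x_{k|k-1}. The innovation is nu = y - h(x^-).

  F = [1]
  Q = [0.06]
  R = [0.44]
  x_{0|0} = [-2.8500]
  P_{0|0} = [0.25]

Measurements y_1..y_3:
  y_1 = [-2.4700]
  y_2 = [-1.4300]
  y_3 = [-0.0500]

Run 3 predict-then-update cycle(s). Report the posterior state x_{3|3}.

step 1: x^-=[-2.8500]  P^-=[0.3100]  H_jac=[-5.7000]  S=[10.5119]  K=[-0.1681]  nu=[-10.5925]  x^+=[-1.0695]  P^+=[0.0130]
step 2: x^-=[-1.0695]  P^-=[0.0730]  H_jac=[-2.1389]  S=[0.7739]  K=[-0.2017]  nu=[-2.5737]  x^+=[-0.5503]  P^+=[0.0415]
step 3: x^-=[-0.5503]  P^-=[0.1015]  H_jac=[-1.1007]  S=[0.5630]  K=[-0.1984]  nu=[-0.3529]  x^+=[-0.4803]  P^+=[0.0793]

x_post = [-0.4803]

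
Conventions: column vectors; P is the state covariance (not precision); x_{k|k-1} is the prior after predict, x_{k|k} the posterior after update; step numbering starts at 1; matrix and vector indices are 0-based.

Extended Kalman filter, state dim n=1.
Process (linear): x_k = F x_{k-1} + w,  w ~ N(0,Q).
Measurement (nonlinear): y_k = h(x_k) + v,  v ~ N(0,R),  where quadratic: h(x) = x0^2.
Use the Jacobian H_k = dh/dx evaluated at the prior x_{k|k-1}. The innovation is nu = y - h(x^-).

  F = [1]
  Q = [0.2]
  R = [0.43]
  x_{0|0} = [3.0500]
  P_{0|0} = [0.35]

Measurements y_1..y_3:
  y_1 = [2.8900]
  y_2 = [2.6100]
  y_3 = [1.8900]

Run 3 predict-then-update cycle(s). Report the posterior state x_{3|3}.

x_post = [1.4470]

step 1: x^-=[3.0500]  P^-=[0.5500]  H_jac=[6.1000]  S=[20.8955]  K=[0.1606]  nu=[-6.4125]  x^+=[2.0204]  P^+=[0.0113]
step 2: x^-=[2.0204]  P^-=[0.2113]  H_jac=[4.0408]  S=[3.8804]  K=[0.2201]  nu=[-1.4720]  x^+=[1.6965]  P^+=[0.0234]
step 3: x^-=[1.6965]  P^-=[0.2234]  H_jac=[3.3930]  S=[3.0020]  K=[0.2525]  nu=[-0.9880]  x^+=[1.4470]  P^+=[0.0320]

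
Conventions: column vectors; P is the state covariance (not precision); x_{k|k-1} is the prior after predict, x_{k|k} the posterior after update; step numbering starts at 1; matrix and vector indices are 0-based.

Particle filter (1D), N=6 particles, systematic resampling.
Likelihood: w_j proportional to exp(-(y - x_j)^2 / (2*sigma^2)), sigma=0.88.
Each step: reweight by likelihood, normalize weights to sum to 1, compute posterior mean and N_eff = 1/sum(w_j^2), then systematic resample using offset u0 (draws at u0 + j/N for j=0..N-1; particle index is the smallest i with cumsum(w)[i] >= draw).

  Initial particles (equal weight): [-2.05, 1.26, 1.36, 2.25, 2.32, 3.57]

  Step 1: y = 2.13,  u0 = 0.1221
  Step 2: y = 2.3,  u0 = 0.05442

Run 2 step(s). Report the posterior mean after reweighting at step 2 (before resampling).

step 1: w=[0.0000, 0.1740, 0.1934, 0.2810, 0.2771, 0.0744]  mean=2.0231  Neff=4.3664  idx=[1, 2, 3, 3, 4, 5]
step 2: w=[0.1127, 0.1281, 0.2263, 0.2263, 0.2266, 0.0800]  mean=2.1458  Neff=5.2834  idx=[0, 1, 2, 3, 4, 4]

post_mean = 2.1458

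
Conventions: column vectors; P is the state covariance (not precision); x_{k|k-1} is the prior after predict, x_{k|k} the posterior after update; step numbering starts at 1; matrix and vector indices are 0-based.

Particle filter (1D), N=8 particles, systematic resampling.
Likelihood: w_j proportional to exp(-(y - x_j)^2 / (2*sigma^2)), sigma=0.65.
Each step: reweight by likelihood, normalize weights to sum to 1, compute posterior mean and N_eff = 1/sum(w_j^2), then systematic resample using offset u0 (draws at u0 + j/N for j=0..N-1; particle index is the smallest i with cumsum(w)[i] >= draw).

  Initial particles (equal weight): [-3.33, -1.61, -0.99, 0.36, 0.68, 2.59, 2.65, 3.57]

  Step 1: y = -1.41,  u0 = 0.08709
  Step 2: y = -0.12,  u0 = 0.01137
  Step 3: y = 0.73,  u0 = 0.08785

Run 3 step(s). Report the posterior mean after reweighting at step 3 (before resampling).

step 1: w=[0.0070, 0.5274, 0.4488, 0.0136, 0.0031, 0.0000, 0.0000, 0.0000]  mean=-1.3099  Neff=2.0840  idx=[1, 1, 1, 1, 2, 2, 2, 2]
step 2: w=[0.0376, 0.0376, 0.0376, 0.0376, 0.2124, 0.2124, 0.2124, 0.2124]  mean=-1.0832  Neff=5.3730  idx=[0, 3, 4, 5, 5, 6, 6, 7]
step 3: w=[0.0083, 0.0083, 0.1639, 0.1639, 0.1639, 0.1639, 0.1639, 0.1639]  mean=-1.0003  Neff=6.1998  idx=[2, 3, 3, 4, 5, 6, 7, 7]

post_mean = -1.0003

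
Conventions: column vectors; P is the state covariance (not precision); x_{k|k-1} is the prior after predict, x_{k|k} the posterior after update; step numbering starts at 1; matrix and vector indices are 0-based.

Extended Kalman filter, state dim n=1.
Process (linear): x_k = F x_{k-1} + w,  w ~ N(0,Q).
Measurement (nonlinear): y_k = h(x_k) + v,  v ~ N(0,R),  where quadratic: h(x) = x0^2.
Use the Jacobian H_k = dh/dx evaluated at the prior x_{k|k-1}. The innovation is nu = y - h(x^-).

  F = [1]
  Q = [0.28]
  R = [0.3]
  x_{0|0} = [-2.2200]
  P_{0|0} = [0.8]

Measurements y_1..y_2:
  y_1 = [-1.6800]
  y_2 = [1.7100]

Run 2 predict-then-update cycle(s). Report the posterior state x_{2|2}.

x_post = [-1.2770]

step 1: x^-=[-2.2200]  P^-=[1.0800]  H_jac=[-4.4400]  S=[21.5907]  K=[-0.2221]  nu=[-6.6084]  x^+=[-0.7523]  P^+=[0.0150]
step 2: x^-=[-0.7523]  P^-=[0.2950]  H_jac=[-1.5046]  S=[0.9678]  K=[-0.4586]  nu=[1.1440]  x^+=[-1.2770]  P^+=[0.0914]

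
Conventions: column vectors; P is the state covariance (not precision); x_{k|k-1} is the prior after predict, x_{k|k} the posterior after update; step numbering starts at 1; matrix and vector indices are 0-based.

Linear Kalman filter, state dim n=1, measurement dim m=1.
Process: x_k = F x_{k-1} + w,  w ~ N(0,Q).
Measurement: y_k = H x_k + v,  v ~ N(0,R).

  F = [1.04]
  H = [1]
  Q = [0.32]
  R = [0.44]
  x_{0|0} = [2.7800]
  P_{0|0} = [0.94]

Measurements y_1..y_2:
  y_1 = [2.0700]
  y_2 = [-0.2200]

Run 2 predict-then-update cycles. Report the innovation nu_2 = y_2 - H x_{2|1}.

step 1: x^-=[2.8912]  P^-=[1.3367]  S=[1.7767]  K=[0.7524]  nu=[-0.8212]  x^+=[2.2734]  P^+=[0.3310]
step 2: x^-=[2.3643]  P^-=[0.6780]  S=[1.1180]  K=[0.6065]  nu=[-2.5843]  x^+=[0.7970]  P^+=[0.2668]

innov = [-2.5843]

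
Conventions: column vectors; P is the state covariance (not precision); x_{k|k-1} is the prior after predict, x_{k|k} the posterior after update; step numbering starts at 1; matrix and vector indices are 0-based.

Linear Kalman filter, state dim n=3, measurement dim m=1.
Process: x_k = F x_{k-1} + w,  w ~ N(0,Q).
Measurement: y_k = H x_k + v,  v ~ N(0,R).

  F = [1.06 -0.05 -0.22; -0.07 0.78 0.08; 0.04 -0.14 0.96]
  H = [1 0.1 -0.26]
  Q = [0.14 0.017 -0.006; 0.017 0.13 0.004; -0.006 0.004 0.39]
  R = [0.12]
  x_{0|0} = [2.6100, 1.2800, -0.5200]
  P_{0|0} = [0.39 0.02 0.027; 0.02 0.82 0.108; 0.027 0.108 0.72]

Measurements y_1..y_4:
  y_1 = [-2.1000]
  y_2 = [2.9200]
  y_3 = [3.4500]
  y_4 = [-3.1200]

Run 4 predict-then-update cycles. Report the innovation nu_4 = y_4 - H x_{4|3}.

step 1: x^-=[2.8170, 0.7741, -0.5740]  P^-=[0.6028 -0.0562 -0.1134; -0.0562 0.6464 0.0474; -0.1134 0.0474 1.0431]  S=[0.8450]  K=[0.7416; -0.0047; -0.4496]  nu=[-5.1436]  x^+=[-0.9974, 0.7980, 1.7383]  P^+=[0.1381 -0.0533 0.1683; -0.0533 0.6464 0.0456; 0.1683 0.0456 0.8723]
step 2: x^-=[-1.4796, 0.8313, 1.5172]  P^-=[0.2671 -0.0692 -0.0028; -0.0692 0.5392 0.0207; -0.0028 0.0207 1.2080]  S=[0.4608]  K=[0.5664; -0.0450; -0.6834]  nu=[4.7109]  x^+=[1.1886, 0.6196, -1.7021]  P^+=[0.1193 -0.0575 0.1755; -0.0575 0.5382 0.0066; 0.1755 0.0066 0.9929]
step 3: x^-=[1.6034, 0.2639, -1.6732]  P^-=[0.2479 -0.0616 -0.0213; -0.0616 0.4695 0.0124; -0.0213 0.0124 1.3281]  S=[0.4605]  K=[0.5370; -0.0389; -0.7935]  nu=[1.3852]  x^+=[2.3472, 0.2100, -2.7723]  P^+=[0.1151 -0.0520 0.1749; -0.0520 0.4688 -0.0018; 0.1749 -0.0018 1.0382]
step 4: x^-=[3.0875, -0.2223, -2.5970]  P^-=[0.2447 -0.0534 -0.0328; -0.0534 0.4259 0.0176; -0.0328 0.0176 1.3707]  S=[0.4670]  K=[0.5307; -0.0330; -0.8296]  nu=[-6.8604]  x^+=[-0.5533, 0.0042, 3.0942]  P^+=[0.1131 -0.0453 0.1728; -0.0453 0.4254 0.0048; 0.1728 0.0048 1.0493]

innov = [-6.8604]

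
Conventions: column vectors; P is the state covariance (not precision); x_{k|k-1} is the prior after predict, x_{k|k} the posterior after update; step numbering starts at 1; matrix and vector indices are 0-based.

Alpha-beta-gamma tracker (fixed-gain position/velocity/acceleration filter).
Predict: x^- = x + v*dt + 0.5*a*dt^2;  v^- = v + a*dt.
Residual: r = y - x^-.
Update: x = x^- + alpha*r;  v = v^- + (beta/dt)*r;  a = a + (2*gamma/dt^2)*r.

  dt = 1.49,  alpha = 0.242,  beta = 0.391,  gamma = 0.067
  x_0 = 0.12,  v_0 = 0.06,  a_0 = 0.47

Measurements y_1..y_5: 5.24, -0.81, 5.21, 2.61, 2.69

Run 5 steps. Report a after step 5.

step 1: x_pred=0.7311  r=4.5089  x^+=1.8223  v^+=1.9435  a^+=0.7421
step 2: x_pred=5.5419  r=-6.3519  x^+=4.0047  v^+=1.3825  a^+=0.3588
step 3: x_pred=6.4628  r=-1.2528  x^+=6.1597  v^+=1.5882  a^+=0.2831
step 4: x_pred=8.8404  r=-6.2304  x^+=7.3327  v^+=0.3752  a^+=-0.0929
step 5: x_pred=7.7885  r=-5.0985  x^+=6.5547  v^+=-1.1012  a^+=-0.4006

a_post = -0.4006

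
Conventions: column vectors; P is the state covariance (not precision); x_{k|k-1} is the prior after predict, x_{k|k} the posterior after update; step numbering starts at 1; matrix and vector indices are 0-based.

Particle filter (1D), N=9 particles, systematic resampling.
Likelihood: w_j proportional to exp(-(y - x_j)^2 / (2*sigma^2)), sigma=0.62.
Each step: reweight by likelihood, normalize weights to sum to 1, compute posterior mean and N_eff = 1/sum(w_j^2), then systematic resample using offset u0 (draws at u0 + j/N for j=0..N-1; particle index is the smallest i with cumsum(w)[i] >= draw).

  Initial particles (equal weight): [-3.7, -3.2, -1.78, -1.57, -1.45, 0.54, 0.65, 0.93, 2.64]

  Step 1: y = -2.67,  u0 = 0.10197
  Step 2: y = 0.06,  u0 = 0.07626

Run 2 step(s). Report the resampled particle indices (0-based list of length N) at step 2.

step 1: w=[0.1521, 0.4196, 0.2158, 0.1253, 0.0872, 0.0000, 0.0000, 0.0000, 0.0000]  mean=-2.6127  Neff=3.7168  idx=[0, 1, 1, 1, 1, 2, 2, 3, 4]
step 2: w=[0.0000, 0.0000, 0.0000, 0.0000, 0.0000, 0.1137, 0.1137, 0.2934, 0.4791]  mean=-1.5603  Neff=2.9285  idx=[5, 6, 7, 7, 7, 8, 8, 8, 8]

resampled_idx = [5, 6, 7, 7, 7, 8, 8, 8, 8]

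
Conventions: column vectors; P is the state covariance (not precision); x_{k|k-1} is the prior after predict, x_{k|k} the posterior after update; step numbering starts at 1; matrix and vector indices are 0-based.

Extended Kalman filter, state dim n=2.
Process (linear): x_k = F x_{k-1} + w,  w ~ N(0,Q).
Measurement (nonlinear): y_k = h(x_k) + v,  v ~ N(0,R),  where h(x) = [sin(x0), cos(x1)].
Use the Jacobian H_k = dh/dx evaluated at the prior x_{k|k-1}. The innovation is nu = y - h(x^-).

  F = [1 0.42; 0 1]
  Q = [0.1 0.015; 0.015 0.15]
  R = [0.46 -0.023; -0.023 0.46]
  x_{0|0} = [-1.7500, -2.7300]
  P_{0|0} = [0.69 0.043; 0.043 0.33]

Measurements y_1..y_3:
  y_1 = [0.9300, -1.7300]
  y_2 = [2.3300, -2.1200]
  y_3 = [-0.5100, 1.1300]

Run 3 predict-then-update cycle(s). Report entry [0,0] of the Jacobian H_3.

H_jac[0,0] = 0.9010

step 1: x^-=[-2.8966, -2.7300]  P^-=[0.8843 0.1966; 0.1966 0.4800]  H_jac=[-0.9701 0.0000; 0.0000 0.4001]  S=[1.2923 -0.0993; -0.0993 0.5368]  K=[-0.6620 0.0241; -0.1218 0.3352]  nu=[1.1725, -0.8135]  x^+=[-3.6924, -3.1455]  P^+=[0.3145 0.0657; 0.0657 0.3924]
step 2: x^-=[-5.0135, -3.1455]  P^-=[0.5389 0.2455; 0.2455 0.5424]  H_jac=[0.2966 0.0000; 0.0000 -0.0039]  S=[0.5074 -0.0233; -0.0233 0.4600]  K=[0.3157 0.0139; 0.1436 0.0026]  nu=[1.3750, -1.1200]  x^+=[-4.5951, -2.9510]  P^+=[0.4884 0.2226; 0.2226 0.5319]
step 3: x^-=[-5.8345, -2.9510]  P^-=[0.8692 0.4610; 0.4610 0.6819]  H_jac=[0.9010 0.0000; 0.0000 0.1895]  S=[1.1656 0.0557; 0.0557 0.4845]  K=[0.6669 0.1036; 0.3455 0.2270]  nu=[-0.9438, 2.1119]  x^+=[-6.2451, -2.7977]  P^+=[0.3379 0.1706; 0.1706 0.5091]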